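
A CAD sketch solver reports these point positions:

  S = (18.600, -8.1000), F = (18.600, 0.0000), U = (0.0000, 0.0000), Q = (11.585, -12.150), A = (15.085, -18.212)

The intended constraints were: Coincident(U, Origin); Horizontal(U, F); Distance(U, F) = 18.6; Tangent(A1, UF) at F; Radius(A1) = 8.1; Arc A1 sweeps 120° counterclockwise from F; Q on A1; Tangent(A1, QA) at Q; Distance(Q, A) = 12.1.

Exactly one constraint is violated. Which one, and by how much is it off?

Distance(Q, A) = 12.1 — off by 5.10.

U = (0.00, 0.00) ✓; U.y = 0.00, F.y = 0.00 ✓; |UF| = 18.60 ✓; ∠(SF, FU) = 90.00° ✓; |SF| = 8.100 ✓; bearing(S→Q) − bearing(S→F) = 120.0° ✓; |SQ| = 8.100 ✓; ∠(SQ, QA) = 90.00° ✓; |QA| = 7.000 ✗.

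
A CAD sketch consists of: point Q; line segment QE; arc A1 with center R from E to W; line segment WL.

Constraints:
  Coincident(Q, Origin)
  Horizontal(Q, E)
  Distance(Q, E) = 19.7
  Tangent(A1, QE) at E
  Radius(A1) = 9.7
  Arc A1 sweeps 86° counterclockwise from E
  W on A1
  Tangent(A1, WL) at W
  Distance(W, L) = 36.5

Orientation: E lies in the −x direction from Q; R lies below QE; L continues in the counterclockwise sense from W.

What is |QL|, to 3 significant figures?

55.5

Q is at the origin; QE is horizontal with |QE| = 19.7 and E on the −x side, so E = (-19.7, 0.00). A1 meets QE tangentially, so RE is at right angles to QE, so R = E + (0, -9.7) = (-19.7, -9.70). On A1, E sits at bearing 90° from R; an 86° counterclockwise sweep puts W at bearing 176°, so W = R + 9.7·(cos 176°, sin 176°) = (-29.4, -9.02). The tangent condition forces RW to be normal to WL, so WL runs along (−sin 176°, cos 176°); with |WL| = 36.5, L = (-31.9, -45.4). Then |QL| = |L − Q| = 55.5.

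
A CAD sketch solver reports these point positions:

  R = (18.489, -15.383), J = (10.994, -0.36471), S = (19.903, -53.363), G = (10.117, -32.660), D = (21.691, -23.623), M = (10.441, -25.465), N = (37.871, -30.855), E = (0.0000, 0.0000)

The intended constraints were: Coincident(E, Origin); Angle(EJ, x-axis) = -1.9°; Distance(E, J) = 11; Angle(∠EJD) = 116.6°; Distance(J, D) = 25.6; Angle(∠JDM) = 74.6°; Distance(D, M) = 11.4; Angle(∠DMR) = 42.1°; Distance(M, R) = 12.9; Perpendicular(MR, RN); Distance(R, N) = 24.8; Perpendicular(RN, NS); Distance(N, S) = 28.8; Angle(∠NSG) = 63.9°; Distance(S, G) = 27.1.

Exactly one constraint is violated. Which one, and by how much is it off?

Distance(S, G) = 27.1 — off by 4.20.

E = (0.00, 0.00) ✓; EJ at -1.900° ✓; |EJ| = 11.00 ✓; ∠EJD = 116.6° ✓; |JD| = 25.60 ✓; ∠JDM = 74.60° ✓; |DM| = 11.40 ✓; ∠DMR = 42.10° ✓; |MR| = 12.90 ✓; ∠(MR, RN) = 90.00° ✓; |RN| = 24.80 ✓; ∠(RN, NS) = 90.00° ✓; |NS| = 28.80 ✓; ∠NSG = 63.90° ✓; |SG| = 22.90 ✗.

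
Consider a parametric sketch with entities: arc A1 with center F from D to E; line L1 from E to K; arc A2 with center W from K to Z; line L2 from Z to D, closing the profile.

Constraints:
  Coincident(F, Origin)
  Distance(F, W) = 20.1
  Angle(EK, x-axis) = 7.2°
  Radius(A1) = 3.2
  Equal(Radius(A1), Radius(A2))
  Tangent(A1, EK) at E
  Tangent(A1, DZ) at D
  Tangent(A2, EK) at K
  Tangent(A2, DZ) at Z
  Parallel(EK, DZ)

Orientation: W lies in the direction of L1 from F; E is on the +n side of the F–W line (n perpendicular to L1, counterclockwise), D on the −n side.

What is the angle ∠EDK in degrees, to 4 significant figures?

72.34°

The slot axis is L1's direction at 7.2°, so u = (cos 7.2°, sin 7.2°) = (0.9921, 0.1253) and n = (−sin 7.2°, cos 7.2°) = (-0.1253, 0.9921). F is at the origin and W lies 20.1 along u from F, so W = 20.1·u = (19.94, 2.519). Tangency of A1 to both parallel lines with radius 3.2 puts E and D at F ± 3.2·n: E = (-0.4011, 3.175), D = (0.4011, -3.175). Equal radii place K and Z the same way about W: K = W + 3.2·n = (19.54, 5.694), Z = W − 3.2·n = (20.34, -0.6556). Then cos ∠EDK = DE·DK / (|DE||DK|), giving 72.34°.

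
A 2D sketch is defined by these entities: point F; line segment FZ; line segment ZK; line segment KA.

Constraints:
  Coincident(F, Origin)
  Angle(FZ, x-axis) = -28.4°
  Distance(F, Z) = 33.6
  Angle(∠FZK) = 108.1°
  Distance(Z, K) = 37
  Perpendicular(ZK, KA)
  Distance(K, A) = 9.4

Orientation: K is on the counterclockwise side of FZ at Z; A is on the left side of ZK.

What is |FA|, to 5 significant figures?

52.520

F is at the origin; FZ runs at -28.4° with length 33.6, so Z = 33.6·(cos -28.4°, sin -28.4°) = (29.556, -15.981). ∠FZK = 108.1°, so ZK runs at -28.4° + (180° − 108.1°) = 43.500° from the x-axis; with |ZK| = 37.0, K = Z + 37.0·(cos 43.500°, sin 43.500°) = (56.395, 9.4881). ZK ⟂ KA; with |KA| = 9.4 on the left of ZK, A = K + 9.4·(-0.68835, 0.72537) = (49.925, 16.307). Then |FA| = |A − F| = 52.520.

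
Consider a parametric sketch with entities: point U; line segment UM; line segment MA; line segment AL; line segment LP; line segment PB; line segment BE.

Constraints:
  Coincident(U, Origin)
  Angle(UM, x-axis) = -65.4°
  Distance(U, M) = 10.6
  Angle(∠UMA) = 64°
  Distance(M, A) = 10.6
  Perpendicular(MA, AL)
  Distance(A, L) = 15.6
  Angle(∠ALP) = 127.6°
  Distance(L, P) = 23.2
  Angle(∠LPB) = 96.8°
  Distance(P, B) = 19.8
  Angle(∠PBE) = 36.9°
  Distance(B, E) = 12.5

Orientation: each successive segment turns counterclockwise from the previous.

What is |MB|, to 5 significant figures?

26.677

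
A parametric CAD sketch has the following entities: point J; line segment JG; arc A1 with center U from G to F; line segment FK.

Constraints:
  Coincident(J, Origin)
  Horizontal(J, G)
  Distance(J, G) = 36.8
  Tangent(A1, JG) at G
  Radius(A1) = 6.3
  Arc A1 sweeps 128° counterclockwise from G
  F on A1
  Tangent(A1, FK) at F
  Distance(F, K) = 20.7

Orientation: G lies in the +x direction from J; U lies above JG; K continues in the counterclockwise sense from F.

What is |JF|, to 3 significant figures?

43.0

J is at the origin; JG is horizontal with |JG| = 36.8 and G on the +x side, so G = (36.8, 0.00). A1 meets JG tangentially, so UG is at right angles to JG, so U = G + (0, 6.3) = (36.8, 6.30). On A1, G sits at bearing -90° from U; a 128° counterclockwise sweep puts F at bearing 38°, so F = U + 6.3·(cos 38°, sin 38°) = (41.8, 10.2). Then |JF| = |F − J| = 43.0.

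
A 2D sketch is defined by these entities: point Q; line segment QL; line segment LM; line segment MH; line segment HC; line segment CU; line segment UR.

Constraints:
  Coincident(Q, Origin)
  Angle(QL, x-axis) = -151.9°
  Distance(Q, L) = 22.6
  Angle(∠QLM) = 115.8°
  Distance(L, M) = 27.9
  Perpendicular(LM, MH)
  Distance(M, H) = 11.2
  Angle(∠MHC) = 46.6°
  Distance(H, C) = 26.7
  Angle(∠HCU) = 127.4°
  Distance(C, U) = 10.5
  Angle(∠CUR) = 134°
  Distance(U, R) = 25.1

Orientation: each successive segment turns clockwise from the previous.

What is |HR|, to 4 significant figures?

44.27

Q is at the origin; QL runs at -151.9° with length 22.6, so L = (-19.94, -10.64). ∠QLM = 115.8° gives LM at 143.9° from the x-axis; with |LM| = 27.9, M = (-42.48, 5.794). LM is perpendicular to MH, so MH runs at 53.90°; with |MH| = 11.2, H = (-35.88, 14.84). ∠MHC = 46.6° gives HC at -79.50° from the x-axis; with |HC| = 26.7, C = (-31.01, -11.41). ∠HCU = 127.4° gives CU at -132.1° from the x-axis; with |CU| = 10.5, U = (-38.05, -19.20). ∠CUR = 134.0° gives UR at -178.1° from the x-axis; with |UR| = 25.1, R = (-63.14, -20.03). Then |HR| = |R − H| = 44.27.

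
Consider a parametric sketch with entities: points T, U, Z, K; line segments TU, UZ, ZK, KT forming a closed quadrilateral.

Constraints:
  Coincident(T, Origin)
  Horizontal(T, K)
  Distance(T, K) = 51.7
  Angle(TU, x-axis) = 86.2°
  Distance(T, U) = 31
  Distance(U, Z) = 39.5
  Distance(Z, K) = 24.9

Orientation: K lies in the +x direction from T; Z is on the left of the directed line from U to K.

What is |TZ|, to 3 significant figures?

46.3

Checks: |UZ| = 39.50 ✓; |ZK| = 24.90 ✓.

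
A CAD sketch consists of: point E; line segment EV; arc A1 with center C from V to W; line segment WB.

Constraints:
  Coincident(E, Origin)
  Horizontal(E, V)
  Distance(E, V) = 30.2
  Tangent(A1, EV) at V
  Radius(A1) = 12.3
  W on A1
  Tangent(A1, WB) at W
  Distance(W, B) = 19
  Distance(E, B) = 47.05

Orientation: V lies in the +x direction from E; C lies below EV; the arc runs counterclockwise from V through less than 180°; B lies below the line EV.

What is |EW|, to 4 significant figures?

28.21

E is at the origin; E and V share the same y with |EV| = 30.2 and V on the +x side, so V = (30.20, 0.000). Since A1 is tangent to EV there, CV ⟂ EV, so C = V + (0, -12.3) = (30.20, -12.30). Since CW ⟂ WB (tangency), |CB| = √(12.3² + 19.0²) = 22.63 regardless of where W sits on A1. So B lies on both circle(E, 47.05) and circle(C, 22.63); the below-EV intersection is B = (31.56, -34.89). W is the foot of the tangent from B: W = (20.30, -19.59).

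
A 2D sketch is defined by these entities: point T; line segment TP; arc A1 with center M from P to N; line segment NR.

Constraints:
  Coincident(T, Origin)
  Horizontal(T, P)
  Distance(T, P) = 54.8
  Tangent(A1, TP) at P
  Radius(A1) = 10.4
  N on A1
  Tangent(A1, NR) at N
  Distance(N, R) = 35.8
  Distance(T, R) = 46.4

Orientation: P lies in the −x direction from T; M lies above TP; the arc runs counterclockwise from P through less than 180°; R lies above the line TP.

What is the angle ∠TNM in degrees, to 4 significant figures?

157.8°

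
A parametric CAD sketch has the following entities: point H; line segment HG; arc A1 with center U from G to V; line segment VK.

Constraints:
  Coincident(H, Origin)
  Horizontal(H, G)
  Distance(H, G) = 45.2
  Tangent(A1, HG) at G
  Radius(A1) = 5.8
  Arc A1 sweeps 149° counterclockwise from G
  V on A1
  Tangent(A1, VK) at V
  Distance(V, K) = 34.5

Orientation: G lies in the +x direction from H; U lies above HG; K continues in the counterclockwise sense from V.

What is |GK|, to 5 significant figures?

39.004

H is at the origin; HG is horizontal with |HG| = 45.2 and G on the +x side, so G = (45.200, 0.0000). Since A1 is tangent to HG there, UG ⟂ HG, so U = G + (0, 5.8) = (45.200, 5.8000). On A1, G sits at bearing -90° from U; a 149° counterclockwise sweep puts V at bearing 59°, so V = U + 5.8·(cos 59°, sin 59°) = (48.187, 10.772). A1 meets VK tangentially, so UV is at right angles to VK, so VK runs along (−sin 59°, cos 59°); with |VK| = 34.5, K = (18.615, 28.540). Then |GK| = |K − G| = 39.004.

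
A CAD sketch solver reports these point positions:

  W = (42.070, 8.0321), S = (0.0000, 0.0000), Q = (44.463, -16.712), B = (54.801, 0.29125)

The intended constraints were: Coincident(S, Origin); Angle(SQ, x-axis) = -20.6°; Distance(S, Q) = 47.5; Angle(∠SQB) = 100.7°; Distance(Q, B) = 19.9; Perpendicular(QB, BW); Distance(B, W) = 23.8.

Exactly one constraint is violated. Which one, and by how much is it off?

Distance(B, W) = 23.8 — off by 8.90.

S = (0.00, 0.00) ✓; SQ at -20.60° ✓; |SQ| = 47.50 ✓; ∠SQB = 100.7° ✓; |QB| = 19.90 ✓; ∠(QB, BW) = 90.00° ✓; |BW| = 14.90 ✗.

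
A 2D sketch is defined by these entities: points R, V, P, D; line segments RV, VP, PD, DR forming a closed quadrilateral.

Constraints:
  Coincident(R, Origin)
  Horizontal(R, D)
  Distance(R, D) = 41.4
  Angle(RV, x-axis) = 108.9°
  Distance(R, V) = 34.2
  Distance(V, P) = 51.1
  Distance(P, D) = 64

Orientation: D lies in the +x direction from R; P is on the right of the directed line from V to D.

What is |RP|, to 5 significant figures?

26.899

Checks: |VP| = 51.10 ✓; |PD| = 64.00 ✓.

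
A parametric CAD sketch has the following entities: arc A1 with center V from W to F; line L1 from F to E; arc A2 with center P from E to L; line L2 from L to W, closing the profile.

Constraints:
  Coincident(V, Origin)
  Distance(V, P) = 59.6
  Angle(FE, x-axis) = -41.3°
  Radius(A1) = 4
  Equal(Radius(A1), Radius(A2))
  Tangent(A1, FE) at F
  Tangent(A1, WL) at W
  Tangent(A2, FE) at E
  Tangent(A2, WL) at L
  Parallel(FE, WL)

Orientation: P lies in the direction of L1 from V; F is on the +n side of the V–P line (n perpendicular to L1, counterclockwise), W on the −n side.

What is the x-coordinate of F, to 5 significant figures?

2.6400

V is at the origin and P lies 59.6 along u from V, so P = 59.6·u = (44.775, -39.336). Tangency of A1 to both parallel lines with radius 4.0 puts F and W at V ± 4.0·n: F = (2.6400, 3.0051), W = (-2.6400, -3.0051). So F.x = 2.6400.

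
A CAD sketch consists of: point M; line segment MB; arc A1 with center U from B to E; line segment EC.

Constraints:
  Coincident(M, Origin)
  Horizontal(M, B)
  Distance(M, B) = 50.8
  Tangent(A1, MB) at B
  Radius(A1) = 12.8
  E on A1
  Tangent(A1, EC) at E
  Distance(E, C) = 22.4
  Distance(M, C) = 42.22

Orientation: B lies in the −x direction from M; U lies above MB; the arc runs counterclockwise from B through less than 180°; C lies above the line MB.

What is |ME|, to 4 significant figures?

39.72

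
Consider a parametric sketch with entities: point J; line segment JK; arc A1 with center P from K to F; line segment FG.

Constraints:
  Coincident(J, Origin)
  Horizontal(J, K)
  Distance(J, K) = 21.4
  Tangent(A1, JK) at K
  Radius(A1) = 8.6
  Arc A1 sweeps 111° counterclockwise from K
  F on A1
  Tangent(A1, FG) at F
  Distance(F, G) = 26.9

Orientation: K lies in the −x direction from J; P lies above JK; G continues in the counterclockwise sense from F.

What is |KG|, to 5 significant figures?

36.831

J is at the origin; J and K share the same y with |JK| = 21.4 and K on the −x side, so K = (-21.400, 0.0000). A1 meets JK tangentially, so PK is at right angles to JK, so P = K + (0, 8.6) = (-21.400, 8.6000). On A1, K sits at bearing -90° from P; a 111° counterclockwise sweep puts F at bearing 21°, so F = P + 8.6·(cos 21°, sin 21°) = (-13.371, 11.682). Tangency of A1 to FG means the radius PF is perpendicular to FG, so FG runs along (−sin 21°, cos 21°); with |FG| = 26.9, G = (-23.011, 36.795). Then |KG| = |G − K| = 36.831.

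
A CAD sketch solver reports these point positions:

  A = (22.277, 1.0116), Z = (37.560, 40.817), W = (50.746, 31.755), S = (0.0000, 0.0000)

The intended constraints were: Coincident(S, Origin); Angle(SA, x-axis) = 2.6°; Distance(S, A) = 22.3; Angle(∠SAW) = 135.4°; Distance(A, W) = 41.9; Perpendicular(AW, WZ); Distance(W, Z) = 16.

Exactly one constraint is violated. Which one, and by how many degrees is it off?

Perpendicular(AW, WZ) — off by 8.30°.

S = (0.00, 0.00) ✓; SA at 2.600° ✓; |SA| = 22.30 ✓; ∠SAW = 135.4° ✓; |AW| = 41.90 ✓; ∠(AW, WZ) = 98.30° ✗; |WZ| = 16.00 ✓.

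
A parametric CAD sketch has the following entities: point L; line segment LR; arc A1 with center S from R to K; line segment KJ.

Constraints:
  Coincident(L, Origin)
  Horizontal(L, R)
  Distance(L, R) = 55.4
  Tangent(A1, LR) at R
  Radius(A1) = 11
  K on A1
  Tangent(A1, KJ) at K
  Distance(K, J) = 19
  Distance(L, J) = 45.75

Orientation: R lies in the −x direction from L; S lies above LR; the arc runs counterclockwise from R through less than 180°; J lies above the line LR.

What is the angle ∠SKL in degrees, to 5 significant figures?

168.25°

L is at the origin; LR is horizontal with |LR| = 55.4 and R on the −x side, so R = (-55.400, 0.0000). The tangent condition forces SR to be normal to LR, so S = R + (0, 11) = (-55.400, 11.000). Since SK ⟂ KJ (tangency), |SJ| = √(11.0² + 19.0²) = 21.954 regardless of where K sits on A1. So J lies on both circle(L, 45.75) and circle(S, 21.954); the above-LR intersection is J = (-38.392, 24.882). K is the foot of the tangent from J: K = (-45.111, 7.1101).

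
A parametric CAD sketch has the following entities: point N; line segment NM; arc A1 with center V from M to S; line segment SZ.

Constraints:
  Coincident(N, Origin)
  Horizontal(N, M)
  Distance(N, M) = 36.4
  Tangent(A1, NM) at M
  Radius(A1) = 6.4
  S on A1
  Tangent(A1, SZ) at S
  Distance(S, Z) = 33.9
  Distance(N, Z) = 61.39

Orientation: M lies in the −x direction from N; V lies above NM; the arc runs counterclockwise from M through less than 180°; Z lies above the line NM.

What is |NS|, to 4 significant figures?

32.24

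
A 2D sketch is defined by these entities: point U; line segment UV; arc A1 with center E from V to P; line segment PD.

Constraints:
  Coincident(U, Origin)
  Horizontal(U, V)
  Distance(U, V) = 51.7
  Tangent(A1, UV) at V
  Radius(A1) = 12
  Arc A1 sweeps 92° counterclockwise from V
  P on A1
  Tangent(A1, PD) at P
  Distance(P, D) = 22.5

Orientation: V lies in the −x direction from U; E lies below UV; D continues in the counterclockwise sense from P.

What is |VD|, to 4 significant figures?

36.66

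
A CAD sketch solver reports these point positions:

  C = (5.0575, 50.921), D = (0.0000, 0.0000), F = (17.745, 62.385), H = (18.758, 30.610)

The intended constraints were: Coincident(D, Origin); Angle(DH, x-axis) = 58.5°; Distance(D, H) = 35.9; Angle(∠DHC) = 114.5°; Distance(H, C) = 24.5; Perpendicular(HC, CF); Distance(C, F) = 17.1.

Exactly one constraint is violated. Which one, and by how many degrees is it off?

Perpendicular(HC, CF) — off by 8.10°.

D = (0.00, 0.00) ✓; DH at 58.50° ✓; |DH| = 35.90 ✓; ∠DHC = 114.5° ✓; |HC| = 24.50 ✓; ∠(HC, CF) = 81.90° ✗; |CF| = 17.10 ✓.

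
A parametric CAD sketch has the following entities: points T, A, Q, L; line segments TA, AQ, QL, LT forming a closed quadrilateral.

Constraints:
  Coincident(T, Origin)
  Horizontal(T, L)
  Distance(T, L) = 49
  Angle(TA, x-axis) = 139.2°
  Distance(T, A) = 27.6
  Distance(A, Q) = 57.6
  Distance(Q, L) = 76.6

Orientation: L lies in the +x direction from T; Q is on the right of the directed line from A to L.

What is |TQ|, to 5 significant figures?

42.797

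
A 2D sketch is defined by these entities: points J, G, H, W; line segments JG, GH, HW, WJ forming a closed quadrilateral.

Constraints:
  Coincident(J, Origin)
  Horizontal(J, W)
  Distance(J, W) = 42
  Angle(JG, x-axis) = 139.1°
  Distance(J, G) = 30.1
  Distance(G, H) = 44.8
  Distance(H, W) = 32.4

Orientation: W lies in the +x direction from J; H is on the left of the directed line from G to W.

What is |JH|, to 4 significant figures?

33.30

Checks: J.y = 0.00, W.y = 0.00 ✓; |GH| = 44.80 ✓; |HW| = 32.40 ✓.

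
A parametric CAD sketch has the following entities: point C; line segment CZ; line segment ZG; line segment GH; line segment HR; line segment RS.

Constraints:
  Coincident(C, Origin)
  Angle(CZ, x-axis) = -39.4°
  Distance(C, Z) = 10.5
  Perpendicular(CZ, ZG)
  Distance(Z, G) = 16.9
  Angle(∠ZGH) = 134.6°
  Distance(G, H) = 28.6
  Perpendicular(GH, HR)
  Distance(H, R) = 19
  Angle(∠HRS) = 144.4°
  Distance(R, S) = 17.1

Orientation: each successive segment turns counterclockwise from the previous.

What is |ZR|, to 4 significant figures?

41.06

C is at the origin; CZ runs at -39.4° with length 10.5, so Z = (8.114, -6.665). The perpendicularity gives ZG at right angles to CZ, so ZG runs at 50.60°; with |ZG| = 16.9, G = (18.84, 6.395). ∠ZGH = 134.6° gives GH at 96.00° from the x-axis; with |GH| = 28.6, H = (15.85, 34.84). The perpendicularity gives HR at right angles to GH, so HR runs at -174.0°; with |HR| = 19.0, R = (-3.045, 32.85). Then |ZR| = |R − Z| = 41.06.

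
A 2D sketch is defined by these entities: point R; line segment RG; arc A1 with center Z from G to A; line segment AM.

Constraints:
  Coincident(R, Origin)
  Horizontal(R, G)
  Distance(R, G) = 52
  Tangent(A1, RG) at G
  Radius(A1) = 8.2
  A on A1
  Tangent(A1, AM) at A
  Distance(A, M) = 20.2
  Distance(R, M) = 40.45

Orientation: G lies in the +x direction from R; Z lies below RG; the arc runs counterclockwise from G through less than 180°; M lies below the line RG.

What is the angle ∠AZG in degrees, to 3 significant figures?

58.6°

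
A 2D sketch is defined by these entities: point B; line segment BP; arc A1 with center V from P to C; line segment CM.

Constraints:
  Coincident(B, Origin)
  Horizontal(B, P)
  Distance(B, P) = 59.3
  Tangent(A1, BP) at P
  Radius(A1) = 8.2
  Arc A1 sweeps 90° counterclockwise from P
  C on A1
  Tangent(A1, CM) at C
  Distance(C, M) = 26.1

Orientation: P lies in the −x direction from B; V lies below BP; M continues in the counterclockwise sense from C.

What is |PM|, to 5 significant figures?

35.267

B is at the origin; B and P share the same y with |BP| = 59.3 and P on the −x side, so P = (-59.300, 0.0000). A1 meets BP tangentially, so VP is at right angles to BP, so V = P + (0, -8.2) = (-59.300, -8.2000). On A1, P sits at bearing 90° from V; a 90° counterclockwise sweep puts C at bearing 180°, so C = V + 8.2·(cos 180°, sin 180°) = (-67.500, -8.2000). A1 meets CM tangentially, so VC is at right angles to CM, so CM runs along (−sin 180°, cos 180°); with |CM| = 26.1, M = (-67.500, -34.300). Then |PM| = |M − P| = 35.267.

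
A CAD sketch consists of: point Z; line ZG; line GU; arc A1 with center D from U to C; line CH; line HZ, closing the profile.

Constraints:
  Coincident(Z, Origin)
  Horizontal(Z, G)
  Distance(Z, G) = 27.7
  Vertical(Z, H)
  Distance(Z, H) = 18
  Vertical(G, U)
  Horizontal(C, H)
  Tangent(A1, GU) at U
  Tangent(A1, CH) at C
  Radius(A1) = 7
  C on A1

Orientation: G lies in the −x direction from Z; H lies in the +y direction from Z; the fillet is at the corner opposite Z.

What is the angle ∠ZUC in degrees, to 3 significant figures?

66.7°

Z is at the origin; ZG is horizontal with |ZG| = 27.7 and G on the −x side, so G = (-27.7, 0.00). Z and H share the same x with |ZH| = 18.0 and H on the +y side, so H = (0.00, 18.0). The virtual corner opposite Z is at (-27.7, 18.0). A1 meets GU tangentially, so DU is at right angles to GU and the tangent condition forces DC to be normal to CH, with radius 7.0, so the center D sits 7.0 in from both sides at D = (-20.7, 11.0). That places the tangent points at U = (-27.7, 11.0) on GU and C = (-20.7, 18.0) on CH. Then cos ∠ZUC = UZ·UC / (|UZ||UC|), giving 66.7°.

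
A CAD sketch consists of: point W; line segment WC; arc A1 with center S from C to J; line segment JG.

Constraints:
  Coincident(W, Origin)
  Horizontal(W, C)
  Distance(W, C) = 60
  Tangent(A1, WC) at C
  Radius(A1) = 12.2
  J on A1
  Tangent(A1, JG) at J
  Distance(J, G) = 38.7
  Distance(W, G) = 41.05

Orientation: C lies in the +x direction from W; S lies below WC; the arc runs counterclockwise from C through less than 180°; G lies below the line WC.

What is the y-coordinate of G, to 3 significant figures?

-32.6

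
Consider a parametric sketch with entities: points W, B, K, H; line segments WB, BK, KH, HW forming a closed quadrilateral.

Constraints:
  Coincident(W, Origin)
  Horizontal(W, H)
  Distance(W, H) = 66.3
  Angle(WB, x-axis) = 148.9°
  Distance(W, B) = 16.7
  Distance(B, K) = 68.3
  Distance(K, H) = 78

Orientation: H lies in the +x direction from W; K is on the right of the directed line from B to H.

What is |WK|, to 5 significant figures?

55.935

Checks: |BK| = 68.30 ✓; |KH| = 78.00 ✓.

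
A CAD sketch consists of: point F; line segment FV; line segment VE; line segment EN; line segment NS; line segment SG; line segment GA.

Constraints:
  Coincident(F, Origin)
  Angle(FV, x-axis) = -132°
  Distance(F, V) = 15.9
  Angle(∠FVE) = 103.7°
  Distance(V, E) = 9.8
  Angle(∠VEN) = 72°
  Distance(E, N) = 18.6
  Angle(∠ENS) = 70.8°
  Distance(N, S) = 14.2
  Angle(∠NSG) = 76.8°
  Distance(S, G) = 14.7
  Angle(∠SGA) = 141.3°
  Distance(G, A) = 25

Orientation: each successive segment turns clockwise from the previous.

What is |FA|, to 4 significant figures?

36.57

∠NSG = 76.8° gives SG at -168.7° from the x-axis; with |SG| = 14.7, G = (-14.35, -10.12). ∠SGA = 141.3° gives GA at 152.6° from the x-axis; with |GA| = 25.0, A = (-36.54, 1.384). Then |FA| = |A − F| = 36.57.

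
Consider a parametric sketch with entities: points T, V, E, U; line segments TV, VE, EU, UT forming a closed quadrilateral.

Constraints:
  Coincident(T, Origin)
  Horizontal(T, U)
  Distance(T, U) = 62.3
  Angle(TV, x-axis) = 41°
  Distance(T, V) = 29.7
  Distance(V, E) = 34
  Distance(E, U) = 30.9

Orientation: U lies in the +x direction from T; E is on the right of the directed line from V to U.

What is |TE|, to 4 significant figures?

36.24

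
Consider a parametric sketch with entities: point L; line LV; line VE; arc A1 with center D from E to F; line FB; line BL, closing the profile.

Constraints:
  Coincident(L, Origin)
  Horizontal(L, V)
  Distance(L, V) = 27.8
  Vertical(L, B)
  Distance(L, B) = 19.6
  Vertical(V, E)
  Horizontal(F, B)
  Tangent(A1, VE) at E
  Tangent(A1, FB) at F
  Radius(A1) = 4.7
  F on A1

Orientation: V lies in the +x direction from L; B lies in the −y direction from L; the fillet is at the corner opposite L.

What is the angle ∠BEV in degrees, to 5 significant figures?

99.596°

L is at the origin; LV is horizontal with |LV| = 27.8 and V on the +x side, so V = (27.800, 0.0000). L and B share the same x with |LB| = 19.6 and B on the −y side, so B = (0.0000, -19.600). The virtual corner opposite L is at (27.800, -19.600). Tangency of A1 to VE means the radius DE is perpendicular to VE and A1 meets FB tangentially, so DF is at right angles to FB, with radius 4.7, so the center D sits 4.7 in from both sides at D = (23.100, -14.900). That places the tangent points at E = (27.800, -14.900) on VE and F = (23.100, -19.600) on FB. Then cos ∠BEV = EB·EV / (|EB||EV|), giving 99.596°.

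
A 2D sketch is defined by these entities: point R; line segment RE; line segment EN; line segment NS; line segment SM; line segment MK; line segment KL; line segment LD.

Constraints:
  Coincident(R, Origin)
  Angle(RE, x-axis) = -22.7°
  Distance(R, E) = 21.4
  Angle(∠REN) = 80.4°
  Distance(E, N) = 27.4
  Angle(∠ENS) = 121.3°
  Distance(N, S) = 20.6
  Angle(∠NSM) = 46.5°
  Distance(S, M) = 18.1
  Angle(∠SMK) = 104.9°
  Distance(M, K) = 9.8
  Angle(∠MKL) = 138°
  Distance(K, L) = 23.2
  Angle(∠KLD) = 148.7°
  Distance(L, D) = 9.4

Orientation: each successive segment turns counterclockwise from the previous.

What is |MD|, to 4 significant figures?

38.55

R is at the origin; RE runs at -22.7° with length 21.4, so E = (19.74, -8.258). ∠REN = 80.4° gives EN at 76.90° from the x-axis; with |EN| = 27.4, N = (25.95, 18.43). ∠ENS = 121.3° gives NS at 135.6° from the x-axis; with |NS| = 20.6, S = (11.23, 32.84). ∠NSM = 46.5° gives SM at -90.90° from the x-axis; with |SM| = 18.1, M = (10.95, 14.74). ∠SMK = 104.9° gives MK at -15.80° from the x-axis; with |MK| = 9.8, K = (20.38, 12.08). ∠MKL = 138.0° gives KL at 26.20° from the x-axis; with |KL| = 23.2, L = (41.20, 22.32). ∠KLD = 148.7° gives LD at 57.50° from the x-axis; with |LD| = 9.4, D = (46.25, 30.25). Then |MD| = |D − M| = 38.55.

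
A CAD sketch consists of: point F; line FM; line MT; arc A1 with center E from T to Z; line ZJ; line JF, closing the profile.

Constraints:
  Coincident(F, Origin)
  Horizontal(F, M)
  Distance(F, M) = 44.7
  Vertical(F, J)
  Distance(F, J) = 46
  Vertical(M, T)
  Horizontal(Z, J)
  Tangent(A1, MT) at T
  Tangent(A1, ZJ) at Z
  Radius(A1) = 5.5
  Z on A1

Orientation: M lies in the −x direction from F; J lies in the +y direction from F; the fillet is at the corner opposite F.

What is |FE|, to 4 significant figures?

56.36

F is at the origin; F and M share the same y with |FM| = 44.7 and M on the −x side, so M = (-44.70, 0.000). FJ is vertical with |FJ| = 46.0 and J on the +y side, so J = (0.000, 46.00). The virtual corner opposite F is at (-44.70, 46.00). A1 meets MT tangentially, so ET is at right angles to MT and tangency of A1 to ZJ means the radius EZ is perpendicular to ZJ, with radius 5.5, so the center E sits 5.5 in from both sides at E = (-39.20, 40.50). Then |FE| = |E − F| = 56.36.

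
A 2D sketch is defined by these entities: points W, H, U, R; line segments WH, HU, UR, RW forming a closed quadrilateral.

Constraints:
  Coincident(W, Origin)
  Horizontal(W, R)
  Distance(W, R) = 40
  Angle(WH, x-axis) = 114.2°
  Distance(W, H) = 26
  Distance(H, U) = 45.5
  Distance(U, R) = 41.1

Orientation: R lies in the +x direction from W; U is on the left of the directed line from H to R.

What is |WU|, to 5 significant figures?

51.258

W is at the origin; WR is horizontal with |WR| = 40.0 and R in +x, so R = (40.0, 0). WH runs at 114.2° with |WH| = 26.0, so H = (-10.658, 23.715). U is determined by |HU| = 45.5 and |UR| = 41.1 together: it lies at the intersection of circle(H, 45.5) and circle(R, 41.1). With |HR| = 55.934, the foot of the radical line on HR is 31.373 from H and the perpendicular offset is √(45.5² − 31.373²) = 32.954. Taking the left-of-HR solution: U = (31.728, 40.259).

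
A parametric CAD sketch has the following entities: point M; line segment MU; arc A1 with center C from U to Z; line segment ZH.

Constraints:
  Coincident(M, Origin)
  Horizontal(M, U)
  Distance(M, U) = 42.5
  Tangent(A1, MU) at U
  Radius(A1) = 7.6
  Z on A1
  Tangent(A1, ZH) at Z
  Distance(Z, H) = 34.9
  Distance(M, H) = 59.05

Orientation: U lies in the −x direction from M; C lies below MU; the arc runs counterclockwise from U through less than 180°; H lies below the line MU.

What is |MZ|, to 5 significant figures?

50.741

Checks: M.y = 0.00, U.y = 0.00 ✓; |CZ| = 7.600 ✓; ∠(CZ, ZH) = 90.00° ✓; |ZH| = 34.90 ✓; |MH| = 59.05 ✓.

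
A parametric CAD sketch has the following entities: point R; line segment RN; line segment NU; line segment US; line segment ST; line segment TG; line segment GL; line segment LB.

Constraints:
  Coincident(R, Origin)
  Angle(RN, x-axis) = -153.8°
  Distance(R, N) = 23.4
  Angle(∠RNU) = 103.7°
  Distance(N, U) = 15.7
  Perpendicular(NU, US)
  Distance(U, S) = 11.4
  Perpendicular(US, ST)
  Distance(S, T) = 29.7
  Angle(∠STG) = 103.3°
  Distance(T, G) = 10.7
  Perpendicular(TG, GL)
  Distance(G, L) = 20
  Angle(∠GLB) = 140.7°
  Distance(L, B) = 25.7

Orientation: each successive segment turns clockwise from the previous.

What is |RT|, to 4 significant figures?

14.14

R is at the origin; RN runs at -153.8° with length 23.4, so N = (-21.00, -10.33). ∠RNU = 103.7° gives NU at 129.9° from the x-axis; with |NU| = 15.7, U = (-31.07, 1.713). NU is perpendicular to US, so US runs at 39.90°; with |US| = 11.4, S = (-22.32, 9.026). US is perpendicular to ST, so ST runs at -50.10°; with |ST| = 29.7, T = (-3.270, -13.76). Then |RT| = |T − R| = 14.14.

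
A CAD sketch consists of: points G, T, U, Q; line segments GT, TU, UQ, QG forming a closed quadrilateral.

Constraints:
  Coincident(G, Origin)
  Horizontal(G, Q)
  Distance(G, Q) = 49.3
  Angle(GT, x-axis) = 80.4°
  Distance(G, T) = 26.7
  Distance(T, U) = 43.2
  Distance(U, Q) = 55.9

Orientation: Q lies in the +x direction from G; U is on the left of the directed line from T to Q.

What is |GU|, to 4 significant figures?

66.01

G is at the origin; GQ is horizontal with |GQ| = 49.3 and Q in +x, so Q = (49.3, 0). GT runs at 80.4° with |GT| = 26.7, so T = (4.453, 26.33). U is determined by |TU| = 43.2 and |UQ| = 55.9 together: it lies at the intersection of circle(T, 43.2) and circle(Q, 55.9). With |TQ| = 52.00, the foot of the radical line on TQ is 13.90 from T and the perpendicular offset is √(43.2² − 13.90²) = 40.90. Taking the left-of-TQ solution: U = (37.15, 54.56).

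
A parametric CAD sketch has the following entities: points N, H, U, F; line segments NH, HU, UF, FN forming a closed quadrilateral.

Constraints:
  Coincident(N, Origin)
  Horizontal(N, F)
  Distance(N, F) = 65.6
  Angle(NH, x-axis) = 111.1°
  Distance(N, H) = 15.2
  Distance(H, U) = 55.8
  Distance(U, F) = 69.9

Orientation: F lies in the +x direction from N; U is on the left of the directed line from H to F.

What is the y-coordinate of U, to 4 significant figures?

58.88

Checks: |HU| = 55.80 ✓; |UF| = 69.90 ✓.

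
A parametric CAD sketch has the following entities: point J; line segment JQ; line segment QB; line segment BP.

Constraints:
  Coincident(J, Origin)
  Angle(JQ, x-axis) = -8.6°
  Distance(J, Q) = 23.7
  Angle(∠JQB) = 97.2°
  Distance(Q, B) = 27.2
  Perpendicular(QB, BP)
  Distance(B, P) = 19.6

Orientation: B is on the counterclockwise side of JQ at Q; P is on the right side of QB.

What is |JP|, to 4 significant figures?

52.62

J is at the origin; JQ runs at -8.6° with length 23.7, so Q = 23.7·(cos -8.6°, sin -8.6°) = (23.43, -3.544). ∠JQB = 97.2°, so QB runs at -8.6° + (180° − 97.2°) = 74.20° from the x-axis; with |QB| = 27.2, B = Q + 27.2·(cos 74.20°, sin 74.20°) = (30.84, 22.63). QB is perpendicular to BP; with |BP| = 19.6 on the right of QB, P = B + 19.6·(0.9622, -0.2723) = (49.70, 17.29). Then |JP| = |P − J| = 52.62.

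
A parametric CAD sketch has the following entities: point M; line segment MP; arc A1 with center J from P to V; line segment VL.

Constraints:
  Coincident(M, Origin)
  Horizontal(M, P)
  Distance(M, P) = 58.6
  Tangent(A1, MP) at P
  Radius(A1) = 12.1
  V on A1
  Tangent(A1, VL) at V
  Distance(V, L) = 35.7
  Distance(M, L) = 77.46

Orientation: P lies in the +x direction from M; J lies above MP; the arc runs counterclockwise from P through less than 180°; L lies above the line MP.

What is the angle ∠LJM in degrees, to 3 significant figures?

103°

Checks: |JV| = 12.10 ✓; ∠(JV, VL) = 90.00° ✓; |VL| = 35.70 ✓; |ML| = 77.46 ✓.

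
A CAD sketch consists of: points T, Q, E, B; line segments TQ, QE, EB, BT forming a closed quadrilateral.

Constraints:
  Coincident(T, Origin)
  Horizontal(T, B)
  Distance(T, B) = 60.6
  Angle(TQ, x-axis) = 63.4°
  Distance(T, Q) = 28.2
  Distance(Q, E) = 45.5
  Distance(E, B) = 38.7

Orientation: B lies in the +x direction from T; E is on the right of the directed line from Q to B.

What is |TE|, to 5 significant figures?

32.048

Checks: |QE| = 45.50 ✓; |EB| = 38.70 ✓.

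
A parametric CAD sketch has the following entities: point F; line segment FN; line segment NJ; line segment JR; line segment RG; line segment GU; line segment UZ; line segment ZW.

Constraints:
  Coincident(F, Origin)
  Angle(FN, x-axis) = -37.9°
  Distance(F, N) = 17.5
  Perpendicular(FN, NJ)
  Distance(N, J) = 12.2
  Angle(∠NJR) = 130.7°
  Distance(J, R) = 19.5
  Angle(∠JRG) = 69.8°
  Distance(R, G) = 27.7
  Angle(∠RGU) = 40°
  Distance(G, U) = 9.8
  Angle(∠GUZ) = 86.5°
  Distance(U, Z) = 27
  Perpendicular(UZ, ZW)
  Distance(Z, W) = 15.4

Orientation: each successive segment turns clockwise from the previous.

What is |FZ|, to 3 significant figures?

29.5

∠RGU = 40.0° gives GU at -67.4° from the x-axis; with |GU| = 9.8, U = (-1.11, -3.94). ∠GUZ = 86.5° gives UZ at -161° from the x-axis; with |UZ| = 27.0, Z = (-26.6, -12.8). Then |FZ| = |Z − F| = 29.5.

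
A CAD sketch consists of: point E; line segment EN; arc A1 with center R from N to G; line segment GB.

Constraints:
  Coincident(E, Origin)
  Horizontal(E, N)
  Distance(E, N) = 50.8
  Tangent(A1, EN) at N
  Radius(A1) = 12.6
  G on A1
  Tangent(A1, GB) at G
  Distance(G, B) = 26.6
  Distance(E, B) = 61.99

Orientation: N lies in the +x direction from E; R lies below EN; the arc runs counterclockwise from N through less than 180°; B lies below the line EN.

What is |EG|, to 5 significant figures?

41.871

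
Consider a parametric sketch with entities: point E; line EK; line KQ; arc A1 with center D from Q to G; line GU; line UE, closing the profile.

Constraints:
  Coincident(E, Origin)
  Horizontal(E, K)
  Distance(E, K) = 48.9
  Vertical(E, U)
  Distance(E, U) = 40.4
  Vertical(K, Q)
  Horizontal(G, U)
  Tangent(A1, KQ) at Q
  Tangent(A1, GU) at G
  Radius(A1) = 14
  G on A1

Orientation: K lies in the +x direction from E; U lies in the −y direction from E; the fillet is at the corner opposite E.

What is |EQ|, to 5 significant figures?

55.571

The virtual corner opposite E is at (48.900, -40.400). The tangent condition forces DQ to be normal to KQ and A1 meets GU tangentially, so DG is at right angles to GU, with radius 14.0, so the center D sits 14.0 in from both sides at D = (34.900, -26.400). That places the tangent points at Q = (48.900, -26.400) on KQ and G = (34.900, -40.400) on GU. Then |EQ| = |Q − E| = 55.571.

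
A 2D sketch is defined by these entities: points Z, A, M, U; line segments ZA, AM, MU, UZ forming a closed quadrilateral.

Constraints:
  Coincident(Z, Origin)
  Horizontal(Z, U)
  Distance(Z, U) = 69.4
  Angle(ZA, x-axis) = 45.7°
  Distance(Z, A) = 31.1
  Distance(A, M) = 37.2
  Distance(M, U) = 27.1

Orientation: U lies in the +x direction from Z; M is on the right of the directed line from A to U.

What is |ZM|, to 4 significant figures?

44.20

Z is at the origin; ZU is horizontal with |ZU| = 69.4 and U in +x, so U = (69.4, 0). ZA runs at 45.7° with |ZA| = 31.1, so A = (21.72, 22.26). M is determined by |AM| = 37.2 and |MU| = 27.1 together: it lies at the intersection of circle(A, 37.2) and circle(U, 27.1). With |AU| = 52.62, the foot of the radical line on AU is 32.48 from A and the perpendicular offset is √(37.2² − 32.48²) = 18.13. Taking the right-of-AU solution: M = (43.48, -7.914).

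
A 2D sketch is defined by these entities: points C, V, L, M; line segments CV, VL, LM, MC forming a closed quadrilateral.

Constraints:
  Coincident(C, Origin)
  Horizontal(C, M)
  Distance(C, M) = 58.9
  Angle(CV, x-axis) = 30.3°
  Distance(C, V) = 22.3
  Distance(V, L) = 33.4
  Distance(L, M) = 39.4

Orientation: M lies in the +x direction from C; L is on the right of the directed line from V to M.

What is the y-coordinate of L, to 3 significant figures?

-21.5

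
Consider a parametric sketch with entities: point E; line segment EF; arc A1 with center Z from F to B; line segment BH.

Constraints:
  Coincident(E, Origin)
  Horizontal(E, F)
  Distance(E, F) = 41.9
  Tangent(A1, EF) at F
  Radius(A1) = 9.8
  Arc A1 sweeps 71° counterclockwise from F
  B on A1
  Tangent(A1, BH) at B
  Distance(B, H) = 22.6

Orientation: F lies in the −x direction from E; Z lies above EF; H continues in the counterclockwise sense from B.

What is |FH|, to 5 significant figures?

32.544

E is at the origin; EF is horizontal with |EF| = 41.9 and F on the −x side, so F = (-41.900, 0.0000). Tangency of A1 to EF means the radius ZF is perpendicular to EF, so Z = F + (0, 9.8) = (-41.900, 9.8000). On A1, F sits at bearing -90° from Z; a 71° counterclockwise sweep puts B at bearing -19°, so B = Z + 9.8·(cos -19°, sin -19°) = (-32.634, 6.6094). Since A1 is tangent to BH there, ZB ⟂ BH, so BH runs along (−sin -19°, cos -19°); with |BH| = 22.6, H = (-25.276, 27.978). Then |FH| = |H − F| = 32.544.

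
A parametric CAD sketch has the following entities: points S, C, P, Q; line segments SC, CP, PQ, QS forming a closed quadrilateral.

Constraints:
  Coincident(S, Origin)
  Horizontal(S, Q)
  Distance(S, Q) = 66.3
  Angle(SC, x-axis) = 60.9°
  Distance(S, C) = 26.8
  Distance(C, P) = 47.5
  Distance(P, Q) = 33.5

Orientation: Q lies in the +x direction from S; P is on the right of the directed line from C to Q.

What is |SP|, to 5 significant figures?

41.351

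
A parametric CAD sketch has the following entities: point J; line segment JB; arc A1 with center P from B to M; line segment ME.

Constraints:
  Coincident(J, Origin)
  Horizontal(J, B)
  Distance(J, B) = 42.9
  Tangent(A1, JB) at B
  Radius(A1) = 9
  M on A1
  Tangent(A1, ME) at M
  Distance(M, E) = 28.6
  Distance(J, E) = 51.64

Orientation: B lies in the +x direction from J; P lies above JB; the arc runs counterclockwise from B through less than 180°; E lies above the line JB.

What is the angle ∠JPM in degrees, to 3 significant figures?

159°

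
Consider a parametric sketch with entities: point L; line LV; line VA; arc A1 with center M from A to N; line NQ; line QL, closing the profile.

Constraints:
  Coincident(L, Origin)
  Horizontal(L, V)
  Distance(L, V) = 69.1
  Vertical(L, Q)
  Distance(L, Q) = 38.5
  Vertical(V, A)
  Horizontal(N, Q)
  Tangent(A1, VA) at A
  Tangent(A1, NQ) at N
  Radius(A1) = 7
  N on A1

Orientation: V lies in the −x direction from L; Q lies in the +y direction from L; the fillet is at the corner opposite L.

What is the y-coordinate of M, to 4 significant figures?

31.50

L is at the origin; LV is horizontal with |LV| = 69.1 and V on the −x side, so V = (-69.10, 0.000). L and Q share the same x with |LQ| = 38.5 and Q on the +y side, so Q = (0.000, 38.50). The virtual corner opposite L is at (-69.10, 38.50). Tangency of A1 to VA means the radius MA is perpendicular to VA and since A1 is tangent to NQ there, MN ⟂ NQ, with radius 7.0, so the center M sits 7.0 in from both sides at M = (-62.10, 31.50). So M.y = 31.50.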